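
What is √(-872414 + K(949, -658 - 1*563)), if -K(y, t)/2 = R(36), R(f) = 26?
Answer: I*√872466 ≈ 934.06*I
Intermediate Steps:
K(y, t) = -52 (K(y, t) = -2*26 = -52)
√(-872414 + K(949, -658 - 1*563)) = √(-872414 - 52) = √(-872466) = I*√872466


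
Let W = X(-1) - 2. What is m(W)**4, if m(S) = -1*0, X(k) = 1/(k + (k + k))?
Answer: 0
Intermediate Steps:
X(k) = 1/(3*k) (X(k) = 1/(k + 2*k) = 1/(3*k))
W = -7/3 (W = (1/3)/(-1) - 2 = (1/3)*(-1) - 2 = -1/3 - 2 = -7/3 ≈ -2.3333)
m(S) = 0
m(W)**4 = 0**4 = 0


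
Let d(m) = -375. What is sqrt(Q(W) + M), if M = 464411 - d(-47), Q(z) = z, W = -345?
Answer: sqrt(464441) ≈ 681.50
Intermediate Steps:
M = 464786 (M = 464411 - 1*(-375) = 464411 + 375 = 464786)
sqrt(Q(W) + M) = sqrt(-345 + 464786) = sqrt(464441)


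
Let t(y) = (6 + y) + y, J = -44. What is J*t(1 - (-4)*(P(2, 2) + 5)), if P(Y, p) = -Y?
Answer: -1408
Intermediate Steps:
t(y) = 6 + 2*y
J*t(1 - (-4)*(P(2, 2) + 5)) = -44*(6 + 2*(1 - (-4)*(-1*2 + 5))) = -44*(6 + 2*(1 - (-4)*(-2 + 5))) = -44*(6 + 2*(1 - (-4)*3)) = -44*(6 + 2*(1 - 1*(-12))) = -44*(6 + 2*(1 + 12)) = -44*(6 + 2*13) = -44*(6 + 26) = -44*32 = -1408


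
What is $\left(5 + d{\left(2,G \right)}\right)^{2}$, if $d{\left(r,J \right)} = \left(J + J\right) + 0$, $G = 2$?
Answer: $81$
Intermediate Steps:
$d{\left(r,J \right)} = 2 J$ ($d{\left(r,J \right)} = 2 J + 0 = 2 J$)
$\left(5 + d{\left(2,G \right)}\right)^{2} = \left(5 + 2 \cdot 2\right)^{2} = \left(5 + 4\right)^{2} = 9^{2} = 81$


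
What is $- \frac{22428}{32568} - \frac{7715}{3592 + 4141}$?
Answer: $- \frac{35391487}{20987362} \approx -1.6863$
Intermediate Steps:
$- \frac{22428}{32568} - \frac{7715}{3592 + 4141} = \left(-22428\right) \frac{1}{32568} - \frac{7715}{7733} = - \frac{1869}{2714} - \frac{7715}{7733} = - \frac{35391487}{20987362}$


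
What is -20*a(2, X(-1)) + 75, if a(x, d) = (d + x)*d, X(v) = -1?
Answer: 95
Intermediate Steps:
a(x, d) = d*(d + x)
-20*a(2, X(-1)) + 75 = -(-20)*(-1 + 2) + 75 = -(-20) + 75 = -20*(-1) + 75 = 20 + 75 = 95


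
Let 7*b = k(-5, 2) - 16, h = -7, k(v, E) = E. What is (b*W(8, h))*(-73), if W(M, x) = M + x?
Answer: 146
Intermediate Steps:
b = -2 (b = (2 - 16)/7 = (⅐)*(-14) = -2)
(b*W(8, h))*(-73) = -2*(8 - 7)*(-73) = -2*1*(-73) = -2*(-73) = 146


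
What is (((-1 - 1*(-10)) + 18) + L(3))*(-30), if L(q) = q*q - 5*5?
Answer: -330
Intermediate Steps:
L(q) = -25 + q**2 (L(q) = q**2 - 25 = -25 + q**2)
(((-1 - 1*(-10)) + 18) + L(3))*(-30) = (((-1 - 1*(-10)) + 18) + (-25 + 3**2))*(-30) = (((-1 + 10) + 18) + (-25 + 9))*(-30) = ((9 + 18) - 16)*(-30) = (27 - 16)*(-30) = 11*(-30) = -330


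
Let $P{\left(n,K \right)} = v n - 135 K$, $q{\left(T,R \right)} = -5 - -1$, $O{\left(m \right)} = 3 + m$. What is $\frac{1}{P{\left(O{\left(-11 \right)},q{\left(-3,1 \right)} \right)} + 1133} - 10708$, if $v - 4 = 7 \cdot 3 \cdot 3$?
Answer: $- \frac{12174995}{1137} \approx -10708.0$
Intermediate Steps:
$q{\left(T,R \right)} = -4$ ($q{\left(T,R \right)} = -5 + 1 = -4$)
$v = 67$ ($v = 4 + 7 \cdot 3 \cdot 3 = 4 + 21 \cdot 3 = 4 + 63 = 67$)
$P{\left(n,K \right)} = - 135 K + 67 n$ ($P{\left(n,K \right)} = 67 n - 135 K = - 135 K + 67 n$)
$\frac{1}{P{\left(O{\left(-11 \right)},q{\left(-3,1 \right)} \right)} + 1133} - 10708 = \frac{1}{\left(\left(-135\right) \left(-4\right) + 67 \left(3 - 11\right)\right) + 1133} - 10708 = \frac{1}{\left(540 + 67 \left(-8\right)\right) + 1133} - 10708 = \frac{1}{\left(540 - 536\right) + 1133} - 10708 = \frac{1}{4 + 1133} - 10708 = \frac{1}{1137} - 10708 = - \frac{12174995}{1137}$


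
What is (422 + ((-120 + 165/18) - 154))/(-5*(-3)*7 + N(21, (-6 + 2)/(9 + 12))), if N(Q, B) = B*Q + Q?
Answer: 943/732 ≈ 1.2883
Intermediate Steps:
N(Q, B) = Q + B*Q
(422 + ((-120 + 165/18) - 154))/(-5*(-3)*7 + N(21, (-6 + 2)/(9 + 12))) = (422 + ((-120 + 165/18) - 154))/(-5*(-3)*7 + 21*(1 + (-6 + 2)/(9 + 12))) = (422 + ((-120 + 165*(1/18)) - 154))/(15*7 + 21*(1 - 4/21)) = (422 + ((-120 + 55/6) - 154))/(105 + 21*(1 - 4*1/21)) = (422 + (-665/6 - 154))/(105 + 21*(1 - 4/21)) = (422 - 1589/6)/(105 + 21*(17/21)) = 943/(6*(105 + 17)) = (943/6)/122 = (943/6)*(1/122) = 943/732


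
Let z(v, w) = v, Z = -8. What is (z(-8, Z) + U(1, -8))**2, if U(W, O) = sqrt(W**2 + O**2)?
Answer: (8 - sqrt(65))**2 ≈ 0.0038760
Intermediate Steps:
U(W, O) = sqrt(O**2 + W**2)
(z(-8, Z) + U(1, -8))**2 = (-8 + sqrt((-8)**2 + 1**2))**2 = (-8 + sqrt(64 + 1))**2 = (-8 + sqrt(65))**2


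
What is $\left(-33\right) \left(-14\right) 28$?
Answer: $12936$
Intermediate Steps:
$\left(-33\right) \left(-14\right) 28 = 462 \cdot 28 = 12936$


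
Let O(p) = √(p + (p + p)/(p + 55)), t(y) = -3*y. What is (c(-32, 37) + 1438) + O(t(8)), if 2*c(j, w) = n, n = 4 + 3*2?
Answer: 1443 + 6*I*√682/31 ≈ 1443.0 + 5.0545*I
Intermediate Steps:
n = 10 (n = 4 + 6 = 10)
c(j, w) = 5 (c(j, w) = (½)*10 = 5)
O(p) = √(p + 2*p/(55 + p)) (O(p) = √(p + (2*p)/(55 + p)) = √(p + 2*p/(55 + p)))
(c(-32, 37) + 1438) + O(t(8)) = (5 + 1438) + √((-3*8)*(57 - 3*8)/(55 - 3*8)) = 1443 + √(-24*(57 - 24)/(55 - 24)) = 1443 + √(-24*33/31) = 1443 + √(-24*1/31*33) = 1443 + √(-792/31) = 1443 + 6*I*√682/31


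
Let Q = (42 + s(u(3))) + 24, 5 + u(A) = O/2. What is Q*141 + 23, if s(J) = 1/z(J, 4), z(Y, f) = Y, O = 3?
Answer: 65021/7 ≈ 9288.7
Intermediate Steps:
u(A) = -7/2 (u(A) = -5 + 3/2 = -7/2)
s(J) = 1/J
Q = 460/7 (Q = (42 + 1/(-7/2)) + 24 = (42 - 2/7) + 24 = 292/7 + 24 = 460/7 ≈ 65.714)
Q*141 + 23 = (460/7)*141 + 23 = 64860/7 + 23 = 65021/7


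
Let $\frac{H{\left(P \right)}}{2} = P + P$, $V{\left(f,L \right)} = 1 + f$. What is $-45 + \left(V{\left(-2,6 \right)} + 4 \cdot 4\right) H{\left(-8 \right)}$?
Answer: $-525$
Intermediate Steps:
$H{\left(P \right)} = 4 P$ ($H{\left(P \right)} = 2 \left(P + P\right) = 2 \cdot 2 P = 4 P$)
$-45 + \left(V{\left(-2,6 \right)} + 4 \cdot 4\right) H{\left(-8 \right)} = -45 + \left(\left(1 - 2\right) + 4 \cdot 4\right) 4 \left(-8\right) = -45 + \left(-1 + 16\right) \left(-32\right) = -45 + 15 \left(-32\right) = -45 - 480 = -525$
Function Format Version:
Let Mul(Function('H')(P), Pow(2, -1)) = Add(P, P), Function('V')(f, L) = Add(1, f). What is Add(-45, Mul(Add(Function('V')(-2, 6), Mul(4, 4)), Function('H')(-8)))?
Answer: -525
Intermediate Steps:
Function('H')(P) = Mul(4, P) (Function('H')(P) = Mul(2, Add(P, P)) = Mul(2, Mul(2, P)) = Mul(4, P))
Add(-45, Mul(Add(Function('V')(-2, 6), Mul(4, 4)), Function('H')(-8))) = Add(-45, Mul(Add(Add(1, -2), Mul(4, 4)), Mul(4, -8))) = Add(-45, Mul(Add(-1, 16), -32)) = Add(-45, Mul(15, -32)) = Add(-45, -480) = -525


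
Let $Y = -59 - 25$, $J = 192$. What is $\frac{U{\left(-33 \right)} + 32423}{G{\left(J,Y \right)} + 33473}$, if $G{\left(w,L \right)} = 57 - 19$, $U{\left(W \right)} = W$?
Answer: $\frac{32390}{33511} \approx 0.96655$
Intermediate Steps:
$Y = -84$ ($Y = -59 - 25 = -84$)
$G{\left(w,L \right)} = 38$ ($G{\left(w,L \right)} = 57 - 19 = 38$)
$\frac{U{\left(-33 \right)} + 32423}{G{\left(J,Y \right)} + 33473} = \frac{-33 + 32423}{38 + 33473} = \frac{32390}{33511}$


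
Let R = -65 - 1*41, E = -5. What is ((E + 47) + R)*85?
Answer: -5440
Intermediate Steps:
R = -106 (R = -65 - 41 = -106)
((E + 47) + R)*85 = ((-5 + 47) - 106)*85 = (42 - 106)*85 = -64*85 = -5440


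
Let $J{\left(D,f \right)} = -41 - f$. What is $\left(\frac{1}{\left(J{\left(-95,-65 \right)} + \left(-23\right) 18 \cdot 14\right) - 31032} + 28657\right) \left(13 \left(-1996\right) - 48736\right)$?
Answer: $- \frac{19692158570317}{9201} \approx -2.1402 \cdot 10^{9}$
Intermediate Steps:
$\left(\frac{1}{\left(J{\left(-95,-65 \right)} + \left(-23\right) 18 \cdot 14\right) - 31032} + 28657\right) \left(13 \left(-1996\right) - 48736\right) = \left(\frac{1}{\left(\left(-41 - -65\right) + \left(-23\right) 18 \cdot 14\right) - 31032} + 28657\right) \left(13 \left(-1996\right) - 48736\right) = \left(\frac{1}{\left(\left(-41 + 65\right) - 5796\right) - 31032} + 28657\right) \left(-25948 - 48736\right) = \left(\frac{1}{\left(24 - 5796\right) - 31032} + 28657\right) \left(-74684\right) = \left(\frac{1}{-5772 - 31032} + 28657\right) \left(-74684\right) = \left(\frac{1}{-36804} + 28657\right) \left(-74684\right) = \left(- \frac{1}{36804} + 28657\right) \left(-74684\right) = \frac{1054692227}{36804} \left(-74684\right) = - \frac{19692158570317}{9201}$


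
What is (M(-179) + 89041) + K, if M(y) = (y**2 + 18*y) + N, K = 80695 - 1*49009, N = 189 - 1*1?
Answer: 149734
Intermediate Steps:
N = 188 (N = 189 - 1 = 188)
K = 31686 (K = 80695 - 49009 = 31686)
M(y) = 188 + y**2 + 18*y (M(y) = (y**2 + 18*y) + 188 = 188 + y**2 + 18*y)
(M(-179) + 89041) + K = ((188 + (-179)**2 + 18*(-179)) + 89041) + 31686 = ((188 + 32041 - 3222) + 89041) + 31686 = (29007 + 89041) + 31686 = 118048 + 31686 = 149734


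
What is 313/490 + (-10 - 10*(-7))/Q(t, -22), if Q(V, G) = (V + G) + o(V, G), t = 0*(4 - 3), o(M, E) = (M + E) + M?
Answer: -3907/5390 ≈ -0.72486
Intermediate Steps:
o(M, E) = E + 2*M (o(M, E) = (E + M) + M = E + 2*M)
t = 0 (t = 0*1 = 0)
Q(V, G) = 2*G + 3*V (Q(V, G) = (V + G) + (G + 2*V) = (G + V) + (G + 2*V) = 2*G + 3*V)
313/490 + (-10 - 10*(-7))/Q(t, -22) = 313/490 + (-10 - 10*(-7))/(2*(-22) + 3*0) = 313*(1/490) + (-10 + 70)/(-44 + 0) = 313/490 + 60/(-44) = 313/490 + 60*(-1/44) = 313/490 - 15/11 = -3907/5390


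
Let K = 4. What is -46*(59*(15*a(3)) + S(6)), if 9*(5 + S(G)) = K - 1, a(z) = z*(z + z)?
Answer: -2197696/3 ≈ -7.3257e+5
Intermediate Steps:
a(z) = 2*z**2 (a(z) = z*(2*z) = 2*z**2)
S(G) = -14/3 (S(G) = -5 + (4 - 1)/9 = -5 + (1/9)*3 = -5 + 1/3 = -14/3)
-46*(59*(15*a(3)) + S(6)) = -46*(59*(15*(2*3**2)) - 14/3) = -46*(59*(15*(2*9)) - 14/3) = -46*(59*(15*18) - 14/3) = -46*(59*270 - 14/3) = -46*(15930 - 14/3) = -46*47776/3 = -2197696/3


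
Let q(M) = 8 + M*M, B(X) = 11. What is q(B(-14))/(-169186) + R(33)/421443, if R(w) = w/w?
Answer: -54196961/71302255398 ≈ -0.00076010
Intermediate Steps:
R(w) = 1
q(M) = 8 + M²
q(B(-14))/(-169186) + R(33)/421443 = (8 + 11²)/(-169186) + 1/421443 = (8 + 121)*(-1/169186) + 1*(1/421443) = 129*(-1/169186) + 1/421443 = -129/169186 + 1/421443 = -54196961/71302255398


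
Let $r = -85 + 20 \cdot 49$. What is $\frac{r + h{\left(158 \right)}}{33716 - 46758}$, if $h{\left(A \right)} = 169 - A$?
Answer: $- \frac{453}{6521} \approx -0.069468$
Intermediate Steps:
$r = 895$ ($r = -85 + 980 = 895$)
$\frac{r + h{\left(158 \right)}}{33716 - 46758} = \frac{895 + \left(169 - 158\right)}{33716 - 46758} = \frac{895 + \left(169 - 158\right)}{-13042} = \left(895 + 11\right) \left(- \frac{1}{13042}\right) = 906 \left(- \frac{1}{13042}\right) = - \frac{453}{6521}$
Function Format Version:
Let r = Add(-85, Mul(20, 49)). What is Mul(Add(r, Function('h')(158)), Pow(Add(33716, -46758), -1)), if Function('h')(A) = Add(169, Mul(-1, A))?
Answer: Rational(-453, 6521) ≈ -0.069468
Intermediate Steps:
r = 895 (r = Add(-85, 980) = 895)
Mul(Add(r, Function('h')(158)), Pow(Add(33716, -46758), -1)) = Mul(Add(895, Add(169, Mul(-1, 158))), Pow(Add(33716, -46758), -1)) = Mul(Add(895, Add(169, -158)), Pow(-13042, -1)) = Mul(Add(895, 11), Rational(-1, 13042)) = Mul(906, Rational(-1, 13042)) = Rational(-453, 6521)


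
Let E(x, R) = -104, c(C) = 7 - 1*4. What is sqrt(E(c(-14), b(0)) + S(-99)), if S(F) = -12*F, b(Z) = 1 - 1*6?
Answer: 2*sqrt(271) ≈ 32.924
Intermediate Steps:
c(C) = 3 (c(C) = 7 - 4 = 3)
b(Z) = -5 (b(Z) = 1 - 6 = -5)
sqrt(E(c(-14), b(0)) + S(-99)) = sqrt(-104 - 12*(-99)) = sqrt(-104 + 1188) = sqrt(1084) = 2*sqrt(271)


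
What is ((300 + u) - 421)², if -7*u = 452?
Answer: 1687401/49 ≈ 34437.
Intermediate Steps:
u = -452/7 (u = -⅐*452 = -452/7 ≈ -64.571)
((300 + u) - 421)² = ((300 - 452/7) - 421)² = (1648/7 - 421)² = (-1299/7)² = 1687401/49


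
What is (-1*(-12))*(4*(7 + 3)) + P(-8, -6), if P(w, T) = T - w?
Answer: 482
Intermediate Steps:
(-1*(-12))*(4*(7 + 3)) + P(-8, -6) = (-1*(-12))*(4*(7 + 3)) + (-6 - 1*(-8)) = 12*(4*10) + (-6 + 8) = 12*40 + 2 = 480 + 2 = 482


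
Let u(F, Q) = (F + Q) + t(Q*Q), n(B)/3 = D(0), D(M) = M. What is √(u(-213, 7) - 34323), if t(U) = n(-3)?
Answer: I*√34529 ≈ 185.82*I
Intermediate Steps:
n(B) = 0 (n(B) = 3*0 = 0)
t(U) = 0
u(F, Q) = F + Q (u(F, Q) = (F + Q) + 0 = F + Q)
√(u(-213, 7) - 34323) = √((-213 + 7) - 34323) = √(-206 - 34323) = √(-34529) = I*√34529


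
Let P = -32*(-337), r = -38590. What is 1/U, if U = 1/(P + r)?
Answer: -27806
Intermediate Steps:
P = 10784
U = -1/27806 (U = 1/(10784 - 38590) = 1/(-27806) = -1/27806 ≈ -3.5963e-5)
1/U = 1/(-1/27806) = -27806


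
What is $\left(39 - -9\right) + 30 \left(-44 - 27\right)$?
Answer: $-2082$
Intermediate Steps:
$\left(39 - -9\right) + 30 \left(-44 - 27\right) = \left(39 + 9\right) + 30 \left(-71\right) = 48 - 2130 = -2082$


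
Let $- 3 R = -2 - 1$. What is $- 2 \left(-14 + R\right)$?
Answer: $26$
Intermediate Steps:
$R = 1$ ($R = - \frac{-2 - 1}{3} = \left(- \frac{1}{3}\right) \left(-3\right) = 1$)
$- 2 \left(-14 + R\right) = - 2 \left(-14 + 1\right) = \left(-2\right) \left(-13\right) = 26$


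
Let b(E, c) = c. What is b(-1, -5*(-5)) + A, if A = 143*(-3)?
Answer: -404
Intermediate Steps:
A = -429
b(-1, -5*(-5)) + A = -5*(-5) - 429 = 25 - 429 = -404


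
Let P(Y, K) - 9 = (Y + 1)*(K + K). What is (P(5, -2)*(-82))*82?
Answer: 100860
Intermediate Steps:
P(Y, K) = 9 + 2*K*(1 + Y) (P(Y, K) = 9 + (Y + 1)*(K + K) = 9 + (1 + Y)*(2*K) = 9 + 2*K*(1 + Y))
(P(5, -2)*(-82))*82 = ((9 + 2*(-2) + 2*(-2)*5)*(-82))*82 = ((9 - 4 - 20)*(-82))*82 = -15*(-82)*82 = 1230*82 = 100860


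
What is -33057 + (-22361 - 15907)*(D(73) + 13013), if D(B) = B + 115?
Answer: -505208925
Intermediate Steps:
D(B) = 115 + B
-33057 + (-22361 - 15907)*(D(73) + 13013) = -33057 + (-22361 - 15907)*((115 + 73) + 13013) = -33057 - 38268*(188 + 13013) = -33057 - 38268*13201 = -33057 - 505175868 = -505208925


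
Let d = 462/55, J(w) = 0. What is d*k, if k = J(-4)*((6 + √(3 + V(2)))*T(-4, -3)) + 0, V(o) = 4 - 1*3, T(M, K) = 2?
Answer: 0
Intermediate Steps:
V(o) = 1 (V(o) = 4 - 3 = 1)
d = 42/5 (d = 462*(1/55) = 42/5 ≈ 8.4000)
k = 0 (k = 0*((6 + √(3 + 1))*2) + 0 = 0*((6 + √4)*2) + 0 = 0*((6 + 2)*2) + 0 = 0*(8*2) + 0 = 0*16 + 0 = 0 + 0 = 0)
d*k = (42/5)*0 = 0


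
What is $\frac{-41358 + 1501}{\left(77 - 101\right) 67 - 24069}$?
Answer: $\frac{39857}{25677} \approx 1.5522$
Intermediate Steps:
$\frac{-41358 + 1501}{\left(77 - 101\right) 67 - 24069} = - \frac{39857}{\left(-24\right) 67 - 24069} = - \frac{39857}{-1608 - 24069} = - \frac{39857}{-25677} = \left(-39857\right) \left(- \frac{1}{25677}\right) = \frac{39857}{25677}$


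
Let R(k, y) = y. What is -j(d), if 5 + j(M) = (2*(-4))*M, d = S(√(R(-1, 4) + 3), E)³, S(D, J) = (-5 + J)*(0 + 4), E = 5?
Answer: 5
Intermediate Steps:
S(D, J) = -20 + 4*J (S(D, J) = (-5 + J)*4 = -20 + 4*J)
d = 0 (d = (-20 + 4*5)³ = (-20 + 20)³ = 0³ = 0)
j(M) = -5 - 8*M (j(M) = -5 + (2*(-4))*M = -5 - 8*M)
-j(d) = -(-5 - 8*0) = -(-5 + 0) = -1*(-5) = 5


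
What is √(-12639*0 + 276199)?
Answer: √276199 ≈ 525.55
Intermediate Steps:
√(-12639*0 + 276199) = √(0 + 276199) = √276199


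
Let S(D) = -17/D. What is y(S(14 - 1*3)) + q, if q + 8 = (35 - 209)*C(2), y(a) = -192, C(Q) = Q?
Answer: -548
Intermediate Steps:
q = -356 (q = -8 + (35 - 209)*2 = -8 - 174*2 = -8 - 348 = -356)
y(S(14 - 1*3)) + q = -192 - 356 = -548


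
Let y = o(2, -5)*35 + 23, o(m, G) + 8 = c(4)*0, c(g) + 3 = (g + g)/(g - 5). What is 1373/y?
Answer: -1373/257 ≈ -5.3424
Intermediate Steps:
c(g) = -3 + 2*g/(-5 + g) (c(g) = -3 + (g + g)/(g - 5) = -3 + (2*g)/(-5 + g) = -3 + 2*g/(-5 + g))
o(m, G) = -8 (o(m, G) = -8 + ((15 - 1*4)/(-5 + 4))*0 = -8 + ((15 - 4)/(-1))*0 = -8 - 1*11*0 = -8 - 11*0 = -8 + 0 = -8)
y = -257 (y = -8*35 + 23 = -280 + 23 = -257)
1373/y = 1373/(-257) = 1373*(-1/257) = -1373/257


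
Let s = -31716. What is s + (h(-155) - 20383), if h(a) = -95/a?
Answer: -1615050/31 ≈ -52098.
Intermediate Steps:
s + (h(-155) - 20383) = -31716 + (-95/(-155) - 20383) = -31716 + (-95*(-1/155) - 20383) = -31716 + (19/31 - 20383) = -31716 - 631854/31 = -1615050/31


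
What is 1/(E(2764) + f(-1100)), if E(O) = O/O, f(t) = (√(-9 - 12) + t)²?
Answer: I/(20*(110*√21 + 60499*I)) ≈ 8.264e-7 + 6.8857e-9*I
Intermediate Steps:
f(t) = (t + I*√21)² (f(t) = (√(-21) + t)² = (I*√21 + t)² = (t + I*√21)²)
E(O) = 1
1/(E(2764) + f(-1100)) = 1/(1 + (-1100 + I*√21)²)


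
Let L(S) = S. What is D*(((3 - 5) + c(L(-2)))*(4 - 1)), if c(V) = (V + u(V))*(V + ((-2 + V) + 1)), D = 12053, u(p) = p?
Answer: 650862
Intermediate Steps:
c(V) = 2*V*(-1 + 2*V) (c(V) = (V + V)*(V + ((-2 + V) + 1)) = (2*V)*(V + (-1 + V)) = (2*V)*(-1 + 2*V) = 2*V*(-1 + 2*V))
D*(((3 - 5) + c(L(-2)))*(4 - 1)) = 12053*(((3 - 5) + 2*(-2)*(-1 + 2*(-2)))*(4 - 1)) = 12053*((-2 + 2*(-2)*(-1 - 4))*3) = 12053*((-2 + 2*(-2)*(-5))*3) = 12053*((-2 + 20)*3) = 12053*(18*3) = 12053*54 = 650862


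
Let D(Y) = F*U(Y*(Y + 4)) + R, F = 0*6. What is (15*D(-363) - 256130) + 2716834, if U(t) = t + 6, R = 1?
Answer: 2460719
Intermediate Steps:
F = 0
U(t) = 6 + t
D(Y) = 1 (D(Y) = 0*(6 + Y*(Y + 4)) + 1 = 0*(6 + Y*(4 + Y)) + 1 = 0 + 1 = 1)
(15*D(-363) - 256130) + 2716834 = (15*1 - 256130) + 2716834 = (15 - 256130) + 2716834 = -256115 + 2716834 = 2460719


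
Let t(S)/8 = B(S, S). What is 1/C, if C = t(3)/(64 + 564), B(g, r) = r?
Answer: 157/6 ≈ 26.167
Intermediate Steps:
t(S) = 8*S
C = 6/157 (C = (8*3)/(64 + 564) = 24/628 = (1/628)*24 = 6/157 ≈ 0.038217)
1/C = 1/(6/157) = 157/6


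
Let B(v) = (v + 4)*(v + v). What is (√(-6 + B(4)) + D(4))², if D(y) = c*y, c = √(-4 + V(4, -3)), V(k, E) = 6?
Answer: 90 + 16*√29 ≈ 176.16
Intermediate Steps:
B(v) = 2*v*(4 + v) (B(v) = (4 + v)*(2*v) = 2*v*(4 + v))
c = √2 (c = √(-4 + 6) = √2 ≈ 1.4142)
D(y) = y*√2 (D(y) = √2*y = y*√2)
(√(-6 + B(4)) + D(4))² = (√(-6 + 2*4*(4 + 4)) + 4*√2)² = (√(-6 + 2*4*8) + 4*√2)² = (√(-6 + 64) + 4*√2)² = (√58 + 4*√2)²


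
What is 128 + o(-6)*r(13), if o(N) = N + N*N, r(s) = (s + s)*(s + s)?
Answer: 20408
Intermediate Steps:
r(s) = 4*s² (r(s) = (2*s)*(2*s) = 4*s²)
o(N) = N + N²
128 + o(-6)*r(13) = 128 + (-6*(1 - 6))*(4*13²) = 128 + (-6*(-5))*(4*169) = 128 + 30*676 = 128 + 20280 = 20408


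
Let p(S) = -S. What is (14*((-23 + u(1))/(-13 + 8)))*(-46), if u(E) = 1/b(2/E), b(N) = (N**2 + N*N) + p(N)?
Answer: -44114/15 ≈ -2940.9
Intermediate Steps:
b(N) = -N + 2*N**2 (b(N) = (N**2 + N*N) - N = (N**2 + N**2) - N = 2*N**2 - N = -N + 2*N**2)
u(E) = E/(2*(-1 + 4/E)) (u(E) = 1/((2/E)*(-1 + 2*(2/E))) = 1/((2/E)*(-1 + 4/E)) = 1/(2*(-1 + 4/E)/E) = E/(2*(-1 + 4/E)))
(14*((-23 + u(1))/(-13 + 8)))*(-46) = (14*((-23 - 1*1**2/(-8 + 2*1))/(-13 + 8)))*(-46) = (14*((-23 - 1*1/(-8 + 2))/(-5)))*(-46) = (14*((-23 - 1*1/(-6))*(-1/5)))*(-46) = (14*((-23 - 1*1*(-1/6))*(-1/5)))*(-46) = (14*((-23 + 1/6)*(-1/5)))*(-46) = (14*(-137/6*(-1/5)))*(-46) = (14*(137/30))*(-46) = (959/15)*(-46) = -44114/15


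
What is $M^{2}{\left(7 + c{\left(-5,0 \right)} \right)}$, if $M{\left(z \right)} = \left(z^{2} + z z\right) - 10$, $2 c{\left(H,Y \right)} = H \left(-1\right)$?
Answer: $\frac{116281}{4} \approx 29070.0$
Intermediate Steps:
$c{\left(H,Y \right)} = - \frac{H}{2}$ ($c{\left(H,Y \right)} = \frac{H \left(-1\right)}{2} = \frac{\left(-1\right) H}{2} = - \frac{H}{2}$)
$M{\left(z \right)} = -10 + 2 z^{2}$ ($M{\left(z \right)} = \left(z^{2} + z^{2}\right) - 10 = 2 z^{2} - 10 = -10 + 2 z^{2}$)
$M^{2}{\left(7 + c{\left(-5,0 \right)} \right)} = \left(-10 + 2 \left(7 - - \frac{5}{2}\right)^{2}\right)^{2} = \left(-10 + 2 \left(7 + \frac{5}{2}\right)^{2}\right)^{2} = \left(-10 + 2 \left(\frac{19}{2}\right)^{2}\right)^{2} = \left(-10 + 2 \cdot \frac{361}{4}\right)^{2} = \left(-10 + \frac{361}{2}\right)^{2} = \left(\frac{341}{2}\right)^{2} = \frac{116281}{4}$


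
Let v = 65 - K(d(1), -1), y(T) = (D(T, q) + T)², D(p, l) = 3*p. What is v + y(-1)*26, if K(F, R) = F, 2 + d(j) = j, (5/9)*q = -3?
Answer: 482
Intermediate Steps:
q = -27/5 (q = (9/5)*(-3) = -27/5 ≈ -5.4000)
d(j) = -2 + j
y(T) = 16*T² (y(T) = (3*T + T)² = (4*T)² = 16*T²)
v = 66 (v = 65 - (-2 + 1) = 65 - 1*(-1) = 65 + 1 = 66)
v + y(-1)*26 = 66 + (16*(-1)²)*26 = 66 + (16*1)*26 = 66 + 16*26 = 66 + 416 = 482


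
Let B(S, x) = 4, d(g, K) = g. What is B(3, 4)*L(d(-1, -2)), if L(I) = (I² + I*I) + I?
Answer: 4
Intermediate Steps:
L(I) = I + 2*I² (L(I) = (I² + I²) + I = 2*I² + I = I + 2*I²)
B(3, 4)*L(d(-1, -2)) = 4*(-(1 + 2*(-1))) = 4*(-(1 - 2)) = 4*(-1*(-1)) = 4*1 = 4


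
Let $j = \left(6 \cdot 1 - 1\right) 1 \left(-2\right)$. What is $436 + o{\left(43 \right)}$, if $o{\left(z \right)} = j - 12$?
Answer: $414$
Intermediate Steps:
$j = -10$ ($j = \left(6 - 1\right) 1 \left(-2\right) = 5 \cdot 1 \left(-2\right) = 5 \left(-2\right) = -10$)
$o{\left(z \right)} = -22$ ($o{\left(z \right)} = -10 - 12 = -22$)
$436 + o{\left(43 \right)} = 436 - 22 = 414$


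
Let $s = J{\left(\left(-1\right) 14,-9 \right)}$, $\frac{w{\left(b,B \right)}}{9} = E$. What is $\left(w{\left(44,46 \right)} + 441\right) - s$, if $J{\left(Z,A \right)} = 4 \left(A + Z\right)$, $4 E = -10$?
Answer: $\frac{1021}{2} \approx 510.5$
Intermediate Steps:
$E = - \frac{5}{2}$ ($E = \frac{1}{4} \left(-10\right) = - \frac{5}{2} \approx -2.5$)
$w{\left(b,B \right)} = - \frac{45}{2}$ ($w{\left(b,B \right)} = 9 \left(- \frac{5}{2}\right) = - \frac{45}{2}$)
$J{\left(Z,A \right)} = 4 A + 4 Z$
$s = -92$ ($s = 4 \left(-9\right) + 4 \left(\left(-1\right) 14\right) = -36 + 4 \left(-14\right) = -36 - 56 = -92$)
$\left(w{\left(44,46 \right)} + 441\right) - s = \left(- \frac{45}{2} + 441\right) - -92 = \frac{837}{2} + 92 = \frac{1021}{2}$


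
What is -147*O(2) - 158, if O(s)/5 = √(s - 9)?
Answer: -158 - 735*I*√7 ≈ -158.0 - 1944.6*I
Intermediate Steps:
O(s) = 5*√(-9 + s) (O(s) = 5*√(s - 9) = 5*√(-9 + s))
-147*O(2) - 158 = -735*√(-9 + 2) - 158 = -735*√(-7) - 158 = -735*I*√7 - 158 = -158 - 735*I*√7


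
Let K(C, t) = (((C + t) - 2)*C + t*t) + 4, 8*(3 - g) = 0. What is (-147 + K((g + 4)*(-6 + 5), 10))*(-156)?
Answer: 7800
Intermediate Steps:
g = 3 (g = 3 - ⅛*0 = 3 + 0 = 3)
K(C, t) = 4 + t² + C*(-2 + C + t) (K(C, t) = ((-2 + C + t)*C + t²) + 4 = (C*(-2 + C + t) + t²) + 4 = (t² + C*(-2 + C + t)) + 4 = 4 + t² + C*(-2 + C + t))
(-147 + K((g + 4)*(-6 + 5), 10))*(-156) = (-147 + (4 + ((3 + 4)*(-6 + 5))² + 10² - 2*(3 + 4)*(-6 + 5) + ((3 + 4)*(-6 + 5))*10))*(-156) = (-147 + (4 + (7*(-1))² + 100 - 14*(-1) + (7*(-1))*10))*(-156) = (-147 + (4 + (-7)² + 100 - 2*(-7) - 7*10))*(-156) = (-147 + (4 + 49 + 100 + 14 - 70))*(-156) = (-147 + 97)*(-156) = -50*(-156) = 7800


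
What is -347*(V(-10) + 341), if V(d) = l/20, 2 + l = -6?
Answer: -590941/5 ≈ -1.1819e+5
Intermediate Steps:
l = -8 (l = -2 - 6 = -8)
V(d) = -2/5 (V(d) = -8/20 = -8*1/20 = -2/5)
-347*(V(-10) + 341) = -347*(-2/5 + 341) = -347*1703/5 = -590941/5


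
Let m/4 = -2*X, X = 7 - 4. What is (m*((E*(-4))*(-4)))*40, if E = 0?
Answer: 0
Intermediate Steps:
X = 3
m = -24 (m = 4*(-2*3) = 4*(-6) = -24)
(m*((E*(-4))*(-4)))*40 = -24*0*(-4)*(-4)*40 = -0*(-4)*40 = -24*0*40 = 0*40 = 0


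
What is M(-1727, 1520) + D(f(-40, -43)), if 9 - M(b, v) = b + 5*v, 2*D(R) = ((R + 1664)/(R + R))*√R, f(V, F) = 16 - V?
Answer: -5864 + 215*√14/14 ≈ -5806.5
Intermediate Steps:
D(R) = (1664 + R)/(4*√R) (D(R) = (((R + 1664)/(R + R))*√R)/2 = (((1664 + R)/((2*R)))*√R)/2 = (((1664 + R)*(1/(2*R)))*√R)/2 = (((1664 + R)/(2*R))*√R)/2 = ((1664 + R)/(2*√R))/2 = (1664 + R)/(4*√R))
M(b, v) = 9 - b - 5*v (M(b, v) = 9 - (b + 5*v) = 9 + (-b - 5*v) = 9 - b - 5*v)
M(-1727, 1520) + D(f(-40, -43)) = (9 - 1*(-1727) - 5*1520) + (1664 + (16 - 1*(-40)))/(4*√(16 - 1*(-40))) = (9 + 1727 - 7600) + (1664 + (16 + 40))/(4*√(16 + 40)) = -5864 + (1664 + 56)/(4*√56) = -5864 + (¼)*(√14/28)*1720 = -5864 + 215*√14/14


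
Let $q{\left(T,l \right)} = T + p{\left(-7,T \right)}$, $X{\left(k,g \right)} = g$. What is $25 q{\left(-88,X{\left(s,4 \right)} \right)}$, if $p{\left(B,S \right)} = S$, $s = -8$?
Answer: $-4400$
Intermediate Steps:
$q{\left(T,l \right)} = 2 T$ ($q{\left(T,l \right)} = T + T = 2 T$)
$25 q{\left(-88,X{\left(s,4 \right)} \right)} = 25 \cdot 2 \left(-88\right) = 25 \left(-176\right) = -4400$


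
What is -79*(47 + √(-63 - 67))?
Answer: -3713 - 79*I*√130 ≈ -3713.0 - 900.74*I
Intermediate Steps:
-79*(47 + √(-63 - 67)) = -79*(47 + √(-130)) = -79*(47 + I*√130) = -3713 - 79*I*√130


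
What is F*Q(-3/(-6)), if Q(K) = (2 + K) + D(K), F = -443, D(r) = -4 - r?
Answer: 886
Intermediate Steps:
Q(K) = -2 (Q(K) = (2 + K) + (-4 - K) = -2)
F*Q(-3/(-6)) = -443*(-2) = 886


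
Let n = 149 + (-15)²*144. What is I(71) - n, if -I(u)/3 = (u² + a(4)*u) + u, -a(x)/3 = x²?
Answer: -37661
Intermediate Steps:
a(x) = -3*x²
I(u) = -3*u² + 141*u (I(u) = -3*((u² + (-3*4²)*u) + u) = -3*((u² + (-3*16)*u) + u) = -3*((u² - 48*u) + u) = -3*(u² - 47*u) = -3*u² + 141*u)
n = 32549 (n = 149 + 225*144 = 149 + 32400 = 32549)
I(71) - n = 3*71*(47 - 1*71) - 1*32549 = 3*71*(47 - 71) - 32549 = 3*71*(-24) - 32549 = -5112 - 32549 = -37661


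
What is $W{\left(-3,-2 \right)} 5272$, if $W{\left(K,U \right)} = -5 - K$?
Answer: $-10544$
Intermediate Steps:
$W{\left(-3,-2 \right)} 5272 = \left(-5 - -3\right) 5272 = \left(-5 + 3\right) 5272 = \left(-2\right) 5272 = -10544$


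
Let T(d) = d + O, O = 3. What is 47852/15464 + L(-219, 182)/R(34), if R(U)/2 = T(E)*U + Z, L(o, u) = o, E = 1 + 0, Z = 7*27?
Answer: 1732324/628225 ≈ 2.7575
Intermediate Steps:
Z = 189
E = 1
T(d) = 3 + d (T(d) = d + 3 = 3 + d)
R(U) = 378 + 8*U (R(U) = 2*((3 + 1)*U + 189) = 2*(4*U + 189) = 2*(189 + 4*U) = 378 + 8*U)
47852/15464 + L(-219, 182)/R(34) = 47852/15464 - 219/(378 + 8*34) = 47852*(1/15464) - 219/(378 + 272) = 11963/3866 - 219/650 = 1732324/628225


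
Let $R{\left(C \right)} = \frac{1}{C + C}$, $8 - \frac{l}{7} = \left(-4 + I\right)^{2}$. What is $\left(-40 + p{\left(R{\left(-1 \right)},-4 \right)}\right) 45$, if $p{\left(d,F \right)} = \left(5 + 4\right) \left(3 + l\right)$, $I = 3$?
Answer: $19260$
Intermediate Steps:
$l = 49$ ($l = 56 - 7 \left(-4 + 3\right)^{2} = 56 - 7 \left(-1\right)^{2} = 56 - 7 = 49$)
$R{\left(C \right)} = \frac{1}{2 C}$
$p{\left(d,F \right)} = 468$ ($p{\left(d,F \right)} = \left(5 + 4\right) \left(3 + 49\right) = 9 \cdot 52 = 468$)
$\left(-40 + p{\left(R{\left(-1 \right)},-4 \right)}\right) 45 = \left(-40 + 468\right) 45 = 428 \cdot 45 = 19260$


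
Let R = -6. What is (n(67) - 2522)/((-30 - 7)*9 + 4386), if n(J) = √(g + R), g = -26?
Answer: -2522/4053 + 4*I*√2/4053 ≈ -0.62226 + 0.0013957*I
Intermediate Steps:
n(J) = 4*I*√2 (n(J) = √(-26 - 6) = √(-32) = 4*I*√2)
(n(67) - 2522)/((-30 - 7)*9 + 4386) = (4*I*√2 - 2522)/((-30 - 7)*9 + 4386) = (-2522 + 4*I*√2)/(-37*9 + 4386) = (-2522 + 4*I*√2)/(-333 + 4386) = (-2522 + 4*I*√2)/4053 = (-2522 + 4*I*√2)*(1/4053) = -2522/4053 + 4*I*√2/4053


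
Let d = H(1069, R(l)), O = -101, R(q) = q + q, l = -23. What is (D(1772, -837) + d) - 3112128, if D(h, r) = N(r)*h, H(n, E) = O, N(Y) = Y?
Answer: -4595393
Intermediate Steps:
R(q) = 2*q
H(n, E) = -101
D(h, r) = h*r (D(h, r) = r*h = h*r)
d = -101
(D(1772, -837) + d) - 3112128 = (1772*(-837) - 101) - 3112128 = (-1483164 - 101) - 3112128 = -1483265 - 3112128 = -4595393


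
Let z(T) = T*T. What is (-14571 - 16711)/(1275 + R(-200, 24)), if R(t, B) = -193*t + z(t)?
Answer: -31282/79875 ≈ -0.39164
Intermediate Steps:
z(T) = T²
R(t, B) = t² - 193*t (R(t, B) = -193*t + t² = t² - 193*t)
(-14571 - 16711)/(1275 + R(-200, 24)) = (-14571 - 16711)/(1275 - 200*(-193 - 200)) = -31282/(1275 - 200*(-393)) = -31282/(1275 + 78600) = -31282/79875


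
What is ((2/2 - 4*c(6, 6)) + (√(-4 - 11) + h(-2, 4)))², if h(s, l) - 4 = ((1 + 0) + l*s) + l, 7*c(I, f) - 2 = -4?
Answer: -251/49 + 44*I*√15/7 ≈ -5.1225 + 24.344*I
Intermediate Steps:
c(I, f) = -2/7 (c(I, f) = 2/7 + (⅐)*(-4) = 2/7 - 4/7 = -2/7)
h(s, l) = 5 + l + l*s (h(s, l) = 4 + (((1 + 0) + l*s) + l) = 4 + ((1 + l*s) + l) = 4 + (1 + l + l*s) = 5 + l + l*s)
((2/2 - 4*c(6, 6)) + (√(-4 - 11) + h(-2, 4)))² = ((2/2 - 4*(-2/7)) + (√(-4 - 11) + (5 + 4 + 4*(-2))))² = ((2*(½) + 8/7) + (√(-15) + (5 + 4 - 8)))² = ((1 + 8/7) + (I*√15 + 1))² = (15/7 + (1 + I*√15))² = (22/7 + I*√15)²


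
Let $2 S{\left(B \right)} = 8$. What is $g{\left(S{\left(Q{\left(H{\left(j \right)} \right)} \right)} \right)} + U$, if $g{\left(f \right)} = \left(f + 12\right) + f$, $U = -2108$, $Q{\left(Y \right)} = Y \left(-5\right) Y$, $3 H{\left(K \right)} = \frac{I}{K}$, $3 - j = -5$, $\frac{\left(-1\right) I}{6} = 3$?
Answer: $-2088$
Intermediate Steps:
$I = -18$ ($I = \left(-6\right) 3 = -18$)
$j = 8$ ($j = 3 - -5 = 3 + 5 = 8$)
$H{\left(K \right)} = - \frac{6}{K}$ ($H{\left(K \right)} = \frac{\left(-18\right) \frac{1}{K}}{3} = - \frac{6}{K}$)
$Q{\left(Y \right)} = - 5 Y^{2}$ ($Q{\left(Y \right)} = - 5 Y Y = - 5 Y^{2}$)
$S{\left(B \right)} = 4$ ($S{\left(B \right)} = \frac{1}{2} \cdot 8 = 4$)
$g{\left(f \right)} = 12 + 2 f$ ($g{\left(f \right)} = \left(12 + f\right) + f = 12 + 2 f$)
$g{\left(S{\left(Q{\left(H{\left(j \right)} \right)} \right)} \right)} + U = \left(12 + 2 \cdot 4\right) - 2108 = \left(12 + 8\right) - 2108 = 20 - 2108 = -2088$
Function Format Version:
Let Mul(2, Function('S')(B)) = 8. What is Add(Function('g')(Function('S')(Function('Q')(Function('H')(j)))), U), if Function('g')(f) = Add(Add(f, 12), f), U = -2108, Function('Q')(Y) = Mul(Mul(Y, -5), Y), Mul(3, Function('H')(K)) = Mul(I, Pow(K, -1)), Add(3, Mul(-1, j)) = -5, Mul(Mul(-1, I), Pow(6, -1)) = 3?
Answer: -2088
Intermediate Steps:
I = -18 (I = Mul(-6, 3) = -18)
j = 8 (j = Add(3, Mul(-1, -5)) = Add(3, 5) = 8)
Function('H')(K) = Mul(-6, Pow(K, -1)) (Function('H')(K) = Mul(Rational(1, 3), Mul(-18, Pow(K, -1))) = Mul(-6, Pow(K, -1)))
Function('Q')(Y) = Mul(-5, Pow(Y, 2)) (Function('Q')(Y) = Mul(Mul(-5, Y), Y) = Mul(-5, Pow(Y, 2)))
Function('S')(B) = 4 (Function('S')(B) = Mul(Rational(1, 2), 8) = 4)
Function('g')(f) = Add(12, Mul(2, f)) (Function('g')(f) = Add(Add(12, f), f) = Add(12, Mul(2, f)))
Add(Function('g')(Function('S')(Function('Q')(Function('H')(j)))), U) = Add(Add(12, Mul(2, 4)), -2108) = Add(Add(12, 8), -2108) = Add(20, -2108) = -2088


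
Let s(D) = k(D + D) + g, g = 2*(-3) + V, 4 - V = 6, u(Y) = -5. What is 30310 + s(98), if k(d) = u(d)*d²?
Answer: -161778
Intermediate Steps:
V = -2 (V = 4 - 1*6 = 4 - 6 = -2)
k(d) = -5*d²
g = -8 (g = 2*(-3) - 2 = -6 - 2 = -8)
s(D) = -8 - 20*D² (s(D) = -5*(D + D)² - 8 = -5*4*D² - 8 = -20*D² - 8 = -8 - 20*D²)
30310 + s(98) = 30310 + (-8 - 20*98²) = 30310 + (-8 - 20*9604) = 30310 + (-8 - 192080) = 30310 - 192088 = -161778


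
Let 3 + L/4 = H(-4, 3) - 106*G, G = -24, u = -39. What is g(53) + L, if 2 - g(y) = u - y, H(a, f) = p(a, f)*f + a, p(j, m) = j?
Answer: 10194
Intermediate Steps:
H(a, f) = a + a*f (H(a, f) = a*f + a = a + a*f)
g(y) = 41 + y (g(y) = 2 - (-39 - y) = 2 + (39 + y) = 41 + y)
L = 10100 (L = -12 + 4*(-4*(1 + 3) - 106*(-24)) = -12 + 4*(-4*4 + 2544) = -12 + 4*(-16 + 2544) = -12 + 4*2528 = -12 + 10112 = 10100)
g(53) + L = (41 + 53) + 10100 = 94 + 10100 = 10194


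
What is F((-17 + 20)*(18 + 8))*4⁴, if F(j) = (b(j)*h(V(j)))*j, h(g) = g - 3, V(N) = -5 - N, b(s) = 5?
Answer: -8586240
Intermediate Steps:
h(g) = -3 + g
F(j) = j*(-40 - 5*j) (F(j) = (5*(-3 + (-5 - j)))*j = (5*(-8 - j))*j = (-40 - 5*j)*j = j*(-40 - 5*j))
F((-17 + 20)*(18 + 8))*4⁴ = -5*(-17 + 20)*(18 + 8)*(8 + (-17 + 20)*(18 + 8))*4⁴ = -5*3*26*(8 + 3*26)*256 = -5*78*(8 + 78)*256 = -5*78*86*256 = -33540*256 = -8586240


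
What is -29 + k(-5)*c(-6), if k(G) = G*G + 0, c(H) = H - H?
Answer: -29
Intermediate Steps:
c(H) = 0
k(G) = G**2 (k(G) = G**2 + 0 = G**2)
-29 + k(-5)*c(-6) = -29 + (-5)**2*0 = -29 + 25*0 = -29 + 0 = -29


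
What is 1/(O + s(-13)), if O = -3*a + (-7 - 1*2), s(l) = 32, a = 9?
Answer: -¼ ≈ -0.25000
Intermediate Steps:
O = -36 (O = -3*9 + (-7 - 1*2) = -27 + (-7 - 2) = -27 - 9 = -36)
1/(O + s(-13)) = 1/(-36 + 32) = 1/(-4) = -¼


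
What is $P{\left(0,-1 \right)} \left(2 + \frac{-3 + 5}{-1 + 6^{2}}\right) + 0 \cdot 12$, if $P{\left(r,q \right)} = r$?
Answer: $0$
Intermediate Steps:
$P{\left(0,-1 \right)} \left(2 + \frac{-3 + 5}{-1 + 6^{2}}\right) + 0 \cdot 12 = 0 \left(2 + \frac{-3 + 5}{-1 + 6^{2}}\right) + 0 \cdot 12 = 0 \left(2 + \frac{2}{-1 + 36}\right) + 0 = 0 \left(2 + \frac{2}{35}\right) + 0 = 0 \cdot \frac{72}{35} + 0 = 0 + 0 = 0$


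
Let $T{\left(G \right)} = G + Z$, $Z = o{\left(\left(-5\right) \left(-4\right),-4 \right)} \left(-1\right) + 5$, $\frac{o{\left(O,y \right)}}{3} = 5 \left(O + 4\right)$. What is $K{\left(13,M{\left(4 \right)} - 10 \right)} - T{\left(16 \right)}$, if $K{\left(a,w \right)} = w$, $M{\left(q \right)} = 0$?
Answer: $329$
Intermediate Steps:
$o{\left(O,y \right)} = 60 + 15 O$ ($o{\left(O,y \right)} = 3 \cdot 5 \left(O + 4\right) = 3 \cdot 5 \left(4 + O\right) = 3 \left(20 + 5 O\right) = 60 + 15 O$)
$Z = -355$ ($Z = \left(60 + 15 \left(\left(-5\right) \left(-4\right)\right)\right) \left(-1\right) + 5 = \left(60 + 15 \cdot 20\right) \left(-1\right) + 5 = \left(60 + 300\right) \left(-1\right) + 5 = 360 \left(-1\right) + 5 = -360 + 5 = -355$)
$T{\left(G \right)} = -355 + G$ ($T{\left(G \right)} = G - 355 = -355 + G$)
$K{\left(13,M{\left(4 \right)} - 10 \right)} - T{\left(16 \right)} = \left(0 - 10\right) - \left(-355 + 16\right) = -10 - -339 = -10 + 339 = 329$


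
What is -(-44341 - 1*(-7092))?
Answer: 37249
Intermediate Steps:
-(-44341 - 1*(-7092)) = -(-44341 + 7092) = -1*(-37249) = 37249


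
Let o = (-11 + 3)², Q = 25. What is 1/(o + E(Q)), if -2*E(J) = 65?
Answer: 2/63 ≈ 0.031746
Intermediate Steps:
E(J) = -65/2 (E(J) = -½*65 = -65/2)
o = 64 (o = (-8)² = 64)
1/(o + E(Q)) = 1/(64 - 65/2) = 1/(63/2) = 2/63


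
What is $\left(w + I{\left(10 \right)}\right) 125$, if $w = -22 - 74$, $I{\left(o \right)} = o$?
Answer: $-10750$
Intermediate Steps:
$w = -96$ ($w = -22 - 74 = -96$)
$\left(w + I{\left(10 \right)}\right) 125 = \left(-96 + 10\right) 125 = \left(-86\right) 125 = -10750$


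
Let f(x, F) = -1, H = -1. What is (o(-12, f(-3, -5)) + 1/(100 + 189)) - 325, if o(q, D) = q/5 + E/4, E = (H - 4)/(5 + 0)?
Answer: -1893797/5780 ≈ -327.65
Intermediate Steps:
E = -1 (E = (-1 - 4)/(5 + 0) = -5/5 = -5*⅕ = -1)
o(q, D) = -¼ + q/5 (o(q, D) = q/5 - 1/4 = q*(⅕) - 1*¼ = q/5 - ¼ = -¼ + q/5)
(o(-12, f(-3, -5)) + 1/(100 + 189)) - 325 = ((-¼ + (⅕)*(-12)) + 1/(100 + 189)) - 325 = ((-¼ - 12/5) + 1/289) - 325 = (-53/20 + 1/289) - 325 = -15297/5780 - 325 = -1893797/5780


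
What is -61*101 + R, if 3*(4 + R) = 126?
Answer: -6123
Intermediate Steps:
R = 38 (R = -4 + (⅓)*126 = -4 + 42 = 38)
-61*101 + R = -61*101 + 38 = -6161 + 38 = -6123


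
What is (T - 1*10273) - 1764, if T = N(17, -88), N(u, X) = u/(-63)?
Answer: -758348/63 ≈ -12037.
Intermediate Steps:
N(u, X) = -u/63 (N(u, X) = u*(-1/63) = -u/63)
T = -17/63 (T = -1/63*17 = -17/63 ≈ -0.26984)
(T - 1*10273) - 1764 = (-17/63 - 1*10273) - 1764 = (-17/63 - 10273) - 1764 = -647216/63 - 1764 = -758348/63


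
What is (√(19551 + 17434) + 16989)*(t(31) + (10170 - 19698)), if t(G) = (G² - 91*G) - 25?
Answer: -193895457 - 11413*√36985 ≈ -1.9609e+8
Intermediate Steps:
t(G) = -25 + G² - 91*G
(√(19551 + 17434) + 16989)*(t(31) + (10170 - 19698)) = (√(19551 + 17434) + 16989)*((-25 + 31² - 91*31) + (10170 - 19698)) = (√36985 + 16989)*((-25 + 961 - 2821) - 9528) = (16989 + √36985)*(-1885 - 9528) = (16989 + √36985)*(-11413) = -193895457 - 11413*√36985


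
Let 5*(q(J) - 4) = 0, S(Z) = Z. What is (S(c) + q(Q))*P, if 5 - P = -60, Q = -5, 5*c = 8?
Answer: 364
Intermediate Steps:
c = 8/5 (c = (⅕)*8 = 8/5 ≈ 1.6000)
P = 65 (P = 5 - 1*(-60) = 5 + 60 = 65)
q(J) = 4 (q(J) = 4 + (⅕)*0 = 4 + 0 = 4)
(S(c) + q(Q))*P = (8/5 + 4)*65 = (28/5)*65 = 364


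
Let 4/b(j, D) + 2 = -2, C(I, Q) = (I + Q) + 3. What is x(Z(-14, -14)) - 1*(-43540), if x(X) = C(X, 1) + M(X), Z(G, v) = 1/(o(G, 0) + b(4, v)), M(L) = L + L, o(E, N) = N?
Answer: 43541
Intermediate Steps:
C(I, Q) = 3 + I + Q
b(j, D) = -1 (b(j, D) = 4/(-2 - 2) = 4/(-4) = 4*(-¼) = -1)
M(L) = 2*L
Z(G, v) = -1 (Z(G, v) = 1/(0 - 1) = 1/(-1) = -1)
x(X) = 4 + 3*X (x(X) = (3 + X + 1) + 2*X = (4 + X) + 2*X = 4 + 3*X)
x(Z(-14, -14)) - 1*(-43540) = (4 + 3*(-1)) - 1*(-43540) = (4 - 3) + 43540 = 1 + 43540 = 43541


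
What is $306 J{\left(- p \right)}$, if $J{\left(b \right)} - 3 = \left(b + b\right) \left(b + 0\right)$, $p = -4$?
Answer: $10710$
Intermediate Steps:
$J{\left(b \right)} = 3 + 2 b^{2}$ ($J{\left(b \right)} = 3 + \left(b + b\right) \left(b + 0\right) = 3 + 2 b b = 3 + 2 b^{2}$)
$306 J{\left(- p \right)} = 306 \left(3 + 2 \left(\left(-1\right) \left(-4\right)\right)^{2}\right) = 306 \left(3 + 2 \cdot 4^{2}\right) = 306 \left(3 + 2 \cdot 16\right) = 306 \left(3 + 32\right) = 306 \cdot 35 = 10710$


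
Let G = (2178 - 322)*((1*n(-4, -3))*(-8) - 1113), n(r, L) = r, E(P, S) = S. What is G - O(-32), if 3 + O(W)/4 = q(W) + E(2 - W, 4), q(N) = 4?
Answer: -2006356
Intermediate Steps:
O(W) = 20 (O(W) = -12 + 4*(4 + 4) = -12 + 4*8 = -12 + 32 = 20)
G = -2006336 (G = (2178 - 322)*((1*(-4))*(-8) - 1113) = 1856*(-4*(-8) - 1113) = 1856*(32 - 1113) = 1856*(-1081) = -2006336)
G - O(-32) = -2006336 - 1*20 = -2006336 - 20 = -2006356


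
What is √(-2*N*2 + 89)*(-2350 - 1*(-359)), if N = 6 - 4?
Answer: -17919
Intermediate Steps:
N = 2
√(-2*N*2 + 89)*(-2350 - 1*(-359)) = √(-2*2*2 + 89)*(-2350 - 1*(-359)) = √(-4*2 + 89)*(-2350 + 359) = √(-8 + 89)*(-1991) = √81*(-1991) = 9*(-1991) = -17919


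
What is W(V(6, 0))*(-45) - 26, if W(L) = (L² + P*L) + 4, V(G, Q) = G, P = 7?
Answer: -3716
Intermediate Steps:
W(L) = 4 + L² + 7*L (W(L) = (L² + 7*L) + 4 = 4 + L² + 7*L)
W(V(6, 0))*(-45) - 26 = (4 + 6² + 7*6)*(-45) - 26 = (4 + 36 + 42)*(-45) - 26 = 82*(-45) - 26 = -3690 - 26 = -3716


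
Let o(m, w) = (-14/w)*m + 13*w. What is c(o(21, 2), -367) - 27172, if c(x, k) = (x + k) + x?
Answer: -27781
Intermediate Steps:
o(m, w) = 13*w - 14*m/w (o(m, w) = -14*m/w + 13*w = 13*w - 14*m/w)
c(x, k) = k + 2*x (c(x, k) = (k + x) + x = k + 2*x)
c(o(21, 2), -367) - 27172 = (-367 + 2*(13*2 - 14*21/2)) - 27172 = (-367 + 2*(26 - 14*21*½)) - 27172 = (-367 + 2*(26 - 147)) - 27172 = (-367 + 2*(-121)) - 27172 = (-367 - 242) - 27172 = -609 - 27172 = -27781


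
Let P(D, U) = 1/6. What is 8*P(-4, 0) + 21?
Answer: 67/3 ≈ 22.333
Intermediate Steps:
P(D, U) = 1/6
8*P(-4, 0) + 21 = 8*(1/6) + 21 = 4/3 + 21 = 67/3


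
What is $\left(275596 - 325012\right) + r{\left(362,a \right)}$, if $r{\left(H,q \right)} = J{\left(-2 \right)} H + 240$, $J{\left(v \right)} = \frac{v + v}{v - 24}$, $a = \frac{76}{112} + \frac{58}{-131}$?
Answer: $- \frac{638564}{13} \approx -49120.0$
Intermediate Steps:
$a = \frac{865}{3668}$ ($a = 76 \cdot \frac{1}{112} + 58 \left(- \frac{1}{131}\right) = \frac{19}{28} - \frac{58}{131} = \frac{865}{3668} \approx 0.23582$)
$J{\left(v \right)} = \frac{2 v}{-24 + v}$
$r{\left(H,q \right)} = 240 + \frac{2 H}{13}$ ($r{\left(H,q \right)} = 2 \left(-2\right) \frac{1}{-24 - 2} H + 240 = 2 \left(-2\right) \frac{1}{-26} H + 240 = 2 \left(-2\right) \left(- \frac{1}{26}\right) H + 240 = \frac{2 H}{13} + 240 = 240 + \frac{2 H}{13}$)
$\left(275596 - 325012\right) + r{\left(362,a \right)} = \left(275596 - 325012\right) + \left(240 + \frac{2}{13} \cdot 362\right) = -49416 + \left(240 + \frac{724}{13}\right) = -49416 + \frac{3844}{13} = - \frac{638564}{13}$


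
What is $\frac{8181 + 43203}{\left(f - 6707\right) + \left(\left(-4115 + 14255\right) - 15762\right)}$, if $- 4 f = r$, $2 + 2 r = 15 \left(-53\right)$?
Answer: $- \frac{411072}{97835} \approx -4.2017$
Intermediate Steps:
$r = - \frac{797}{2}$ ($r = -1 + \frac{15 \left(-53\right)}{2} = -1 + \frac{1}{2} \left(-795\right) = -1 - \frac{795}{2} = - \frac{797}{2} \approx -398.5$)
$f = \frac{797}{8}$ ($f = \left(- \frac{1}{4}\right) \left(- \frac{797}{2}\right) = \frac{797}{8} \approx 99.625$)
$\frac{8181 + 43203}{\left(f - 6707\right) + \left(\left(-4115 + 14255\right) - 15762\right)} = \frac{8181 + 43203}{\left(\frac{797}{8} - 6707\right) + \left(\left(-4115 + 14255\right) - 15762\right)} = \frac{51384}{- \frac{52859}{8} + \left(10140 - 15762\right)} = \frac{51384}{- \frac{52859}{8} - 5622} = \frac{51384}{- \frac{97835}{8}} = 51384 \left(- \frac{8}{97835}\right) = - \frac{411072}{97835}$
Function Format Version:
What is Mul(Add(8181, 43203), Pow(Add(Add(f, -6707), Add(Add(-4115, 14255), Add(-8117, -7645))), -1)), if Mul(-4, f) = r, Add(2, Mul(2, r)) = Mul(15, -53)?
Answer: Rational(-411072, 97835) ≈ -4.2017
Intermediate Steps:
r = Rational(-797, 2) (r = Add(-1, Mul(Rational(1, 2), Mul(15, -53))) = Add(-1, Mul(Rational(1, 2), -795)) = Add(-1, Rational(-795, 2)) = Rational(-797, 2) ≈ -398.50)
f = Rational(797, 8) (f = Mul(Rational(-1, 4), Rational(-797, 2)) = Rational(797, 8) ≈ 99.625)
Mul(Add(8181, 43203), Pow(Add(Add(f, -6707), Add(Add(-4115, 14255), Add(-8117, -7645))), -1)) = Mul(Add(8181, 43203), Pow(Add(Add(Rational(797, 8), -6707), Add(Add(-4115, 14255), Add(-8117, -7645))), -1)) = Mul(51384, Pow(Add(Rational(-52859, 8), Add(10140, -15762)), -1)) = Mul(51384, Pow(Add(Rational(-52859, 8), -5622), -1)) = Mul(51384, Pow(Rational(-97835, 8), -1)) = Mul(51384, Rational(-8, 97835)) = Rational(-411072, 97835)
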